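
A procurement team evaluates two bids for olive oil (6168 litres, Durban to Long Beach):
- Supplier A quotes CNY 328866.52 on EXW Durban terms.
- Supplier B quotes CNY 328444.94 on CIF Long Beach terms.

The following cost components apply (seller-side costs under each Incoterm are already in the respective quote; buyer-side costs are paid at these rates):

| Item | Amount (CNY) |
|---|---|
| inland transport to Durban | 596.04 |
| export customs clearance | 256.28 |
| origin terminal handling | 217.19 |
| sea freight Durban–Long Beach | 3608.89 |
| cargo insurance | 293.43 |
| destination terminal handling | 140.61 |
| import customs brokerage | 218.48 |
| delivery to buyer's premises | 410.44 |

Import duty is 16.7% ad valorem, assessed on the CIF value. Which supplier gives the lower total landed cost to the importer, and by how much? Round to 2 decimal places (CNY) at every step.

Supplier B is cheaper by CNY 6294.11

Supplier A (EXW):
CIF value = EXW price + inland to port + export clearance + origin terminal + freight + insurance = 328866.52 + 596.04 + 256.28 + 217.19 + 3608.89 + 293.43 = 333838.35
Import duty = 333838.35 × 16.7% = 55751.00
Buyer bears (A): 596.04 + 256.28 + 217.19 + 3608.89 + 293.43 + 140.61 + 218.48 + 410.44 = 5741.36
Landed cost (A) = invoice 328866.52 + 5741.36 + duty 55751.00 = 390358.88
Supplier B (CIF):
The CIF price already equals the CIF value: 328444.94
Import duty = 328444.94 × 16.7% = 54850.30
Buyer bears (B): 140.61 + 218.48 + 410.44 = 769.53
Landed cost (B) = invoice 328444.94 + 769.53 + duty 54850.30 = 384064.77
Difference = |390358.88 − 384064.77| = 6294.11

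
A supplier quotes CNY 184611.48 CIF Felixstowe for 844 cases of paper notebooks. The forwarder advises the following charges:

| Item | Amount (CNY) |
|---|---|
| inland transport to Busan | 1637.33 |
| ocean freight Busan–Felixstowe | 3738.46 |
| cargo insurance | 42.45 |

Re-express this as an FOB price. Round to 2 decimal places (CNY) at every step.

FOB price: CNY 180830.57

Not relevant to the conversion: inland to port — on the seller under both CIF and FOB; already in the CIF price and stays in the FOB price.
From CIF to FOB, the seller no longer bears: freight, insurance.
FOB price = 184611.48 − 3738.46 − 42.45 = 180830.57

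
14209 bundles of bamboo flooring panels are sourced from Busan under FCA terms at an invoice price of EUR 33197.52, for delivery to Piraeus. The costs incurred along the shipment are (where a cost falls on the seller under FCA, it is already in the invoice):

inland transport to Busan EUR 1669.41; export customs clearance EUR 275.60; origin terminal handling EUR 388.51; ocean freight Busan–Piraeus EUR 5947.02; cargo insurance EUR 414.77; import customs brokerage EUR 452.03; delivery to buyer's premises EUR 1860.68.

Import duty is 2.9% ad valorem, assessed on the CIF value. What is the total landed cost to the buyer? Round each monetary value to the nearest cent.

FCA: the seller delivers export-cleared goods to the carrier; the buyer bears costs from that point.
Already in the invoice (seller's account under FCA): inland to port, export clearance — exclude.
CIF value = FCA price + origin terminal + freight + insurance = 33197.52 + 388.51 + 5947.02 + 414.77 = 39947.82
Import duty = 39947.82 × 2.9% = 1158.49
Buyer bears: origin terminal 388.51 + freight 5947.02 + insurance 414.77 + brokerage 452.03 + delivery 1860.68 + duty 1158.49 = 10221.50
Landed cost = invoice 33197.52 + 10221.50 = 43419.02

Total landed cost: EUR 43419.02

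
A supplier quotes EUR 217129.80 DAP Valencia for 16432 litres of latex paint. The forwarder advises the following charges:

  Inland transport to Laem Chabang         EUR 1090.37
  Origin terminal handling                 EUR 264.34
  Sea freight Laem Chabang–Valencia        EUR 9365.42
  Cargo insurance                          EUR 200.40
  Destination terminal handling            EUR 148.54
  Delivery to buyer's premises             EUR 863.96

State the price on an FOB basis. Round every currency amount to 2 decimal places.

FOB price: EUR 206551.48

Not relevant to the conversion: inland to port, origin terminal — on the seller under both DAP and FOB; already in the DAP price and stays in the FOB price.
From DAP to FOB, the seller no longer bears: freight, insurance, destination terminal, delivery.
FOB price = 217129.80 − 9365.42 − 200.40 − 148.54 − 863.96 = 206551.48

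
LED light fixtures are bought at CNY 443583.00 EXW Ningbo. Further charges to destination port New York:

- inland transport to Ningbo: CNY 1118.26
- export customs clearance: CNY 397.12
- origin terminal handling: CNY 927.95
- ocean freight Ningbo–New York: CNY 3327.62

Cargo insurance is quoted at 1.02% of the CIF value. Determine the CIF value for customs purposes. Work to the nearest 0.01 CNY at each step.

CIF value: CNY 453984.59

Let C be the CIF value. C = EXW price + pre-shipment costs + freight + 1.02% × C
C − 1.02% × C = 443583.00 + 1118.26 + 397.12 + 927.95 + 3327.62
0.9898 × C = 449353.95
C = 449353.95 / 0.9898 = 453984.59
Insurance premium = 1.02% × 453984.59 = 4630.64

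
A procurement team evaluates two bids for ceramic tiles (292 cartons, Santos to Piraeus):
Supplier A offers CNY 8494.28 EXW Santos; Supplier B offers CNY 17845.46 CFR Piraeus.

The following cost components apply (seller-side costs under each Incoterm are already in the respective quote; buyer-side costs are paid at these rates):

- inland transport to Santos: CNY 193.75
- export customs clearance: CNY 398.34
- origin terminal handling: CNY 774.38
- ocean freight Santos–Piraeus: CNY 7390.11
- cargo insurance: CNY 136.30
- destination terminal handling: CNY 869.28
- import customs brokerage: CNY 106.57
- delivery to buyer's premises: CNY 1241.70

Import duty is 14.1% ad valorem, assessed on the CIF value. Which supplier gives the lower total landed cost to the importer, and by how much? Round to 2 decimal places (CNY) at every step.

Supplier A is cheaper by CNY 678.44

Supplier A (EXW):
CIF value = EXW price + inland to port + export clearance + origin terminal + freight + insurance = 8494.28 + 193.75 + 398.34 + 774.38 + 7390.11 + 136.30 = 17387.16
Import duty = 17387.16 × 14.1% = 2451.59
Buyer bears (A): 193.75 + 398.34 + 774.38 + 7390.11 + 136.30 + 869.28 + 106.57 + 1241.70 = 11110.43
Landed cost (A) = invoice 8494.28 + 11110.43 + duty 2451.59 = 22056.30
Supplier B (CFR):
CIF value = CFR price + insurance = 17845.46 + 136.30 = 17981.76
Import duty = 17981.76 × 14.1% = 2535.43
Buyer bears (B): 136.30 + 869.28 + 106.57 + 1241.70 = 2353.85
Landed cost (B) = invoice 17845.46 + 2353.85 + duty 2535.43 = 22734.74
Difference = |22056.30 − 22734.74| = 678.44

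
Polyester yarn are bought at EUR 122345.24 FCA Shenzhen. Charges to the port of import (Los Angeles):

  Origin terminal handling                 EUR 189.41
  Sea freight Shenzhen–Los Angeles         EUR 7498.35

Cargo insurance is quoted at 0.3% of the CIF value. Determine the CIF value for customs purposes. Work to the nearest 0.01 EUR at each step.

Let C be the CIF value. C = FCA price + pre-shipment costs + freight + 0.3% × C
C − 0.3% × C = 122345.24 + 189.41 + 7498.35
0.997 × C = 130033.00
C = 130033.00 / 0.997 = 130424.27
Insurance premium = 0.3% × 130424.27 = 391.27

CIF value: EUR 130424.27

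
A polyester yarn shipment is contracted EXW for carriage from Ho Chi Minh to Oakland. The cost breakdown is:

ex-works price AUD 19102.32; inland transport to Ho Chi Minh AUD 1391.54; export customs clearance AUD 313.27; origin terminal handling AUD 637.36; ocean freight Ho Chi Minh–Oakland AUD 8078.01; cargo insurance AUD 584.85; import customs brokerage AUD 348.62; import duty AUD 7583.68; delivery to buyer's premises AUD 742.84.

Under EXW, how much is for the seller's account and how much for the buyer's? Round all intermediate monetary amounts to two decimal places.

EXW: the seller makes goods available at their premises; the buyer bears all onward costs.
Seller's account: goods 19102.32 = 19102.32
Buyer's account: inland to port 1391.54 + export clearance 313.27 + origin terminal 637.36 + freight 8078.01 + insurance 584.85 + brokerage 348.62 + duty 7583.68 + delivery 742.84 = 19680.17

Seller: AUD 19102.32; buyer: AUD 19680.17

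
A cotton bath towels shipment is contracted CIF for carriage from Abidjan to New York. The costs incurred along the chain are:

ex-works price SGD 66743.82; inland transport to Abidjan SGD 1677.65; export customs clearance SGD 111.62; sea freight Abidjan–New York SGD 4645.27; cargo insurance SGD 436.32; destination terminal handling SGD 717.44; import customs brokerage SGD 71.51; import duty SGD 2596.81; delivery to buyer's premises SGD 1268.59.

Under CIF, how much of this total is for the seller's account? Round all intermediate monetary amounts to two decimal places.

Seller's account: SGD 73614.68

CIF: the seller pays costs through ocean freight and marine insurance to the destination port.
Seller's account: goods 66743.82 + inland to port 1677.65 + export clearance 111.62 + freight 4645.27 + insurance 436.32 = 73614.68
Buyer's account: destination terminal 717.44 + brokerage 71.51 + duty 2596.81 + delivery 1268.59 = 4654.35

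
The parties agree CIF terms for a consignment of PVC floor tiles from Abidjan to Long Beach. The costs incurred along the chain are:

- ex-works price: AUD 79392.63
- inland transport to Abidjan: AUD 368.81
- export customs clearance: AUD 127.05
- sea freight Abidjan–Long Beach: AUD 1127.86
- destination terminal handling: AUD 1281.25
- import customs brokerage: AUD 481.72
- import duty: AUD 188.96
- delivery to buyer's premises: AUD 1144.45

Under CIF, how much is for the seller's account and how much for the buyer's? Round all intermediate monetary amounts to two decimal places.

Seller: AUD 81016.35; buyer: AUD 3096.38

CIF: the seller pays costs through ocean freight and marine insurance to the destination port.
Seller's account: goods 79392.63 + inland to port 368.81 + export clearance 127.05 + freight 1127.86 = 81016.35
Buyer's account: destination terminal 1281.25 + brokerage 481.72 + duty 188.96 + delivery 1144.45 = 3096.38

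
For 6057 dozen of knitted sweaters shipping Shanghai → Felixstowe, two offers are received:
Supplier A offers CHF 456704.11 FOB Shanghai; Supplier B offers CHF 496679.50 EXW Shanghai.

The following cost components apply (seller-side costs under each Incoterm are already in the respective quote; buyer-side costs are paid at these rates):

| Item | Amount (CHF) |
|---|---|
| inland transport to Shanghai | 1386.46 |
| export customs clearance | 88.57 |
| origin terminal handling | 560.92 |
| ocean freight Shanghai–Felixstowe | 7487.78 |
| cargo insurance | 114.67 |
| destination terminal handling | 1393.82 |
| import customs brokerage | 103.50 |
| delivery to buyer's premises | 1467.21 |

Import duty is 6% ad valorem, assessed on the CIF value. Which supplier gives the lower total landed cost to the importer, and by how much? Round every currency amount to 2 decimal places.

Supplier A (FOB):
CIF value = FOB price + freight + insurance = 456704.11 + 7487.78 + 114.67 = 464306.56
Import duty = 464306.56 × 6% = 27858.39
Buyer bears (A): 7487.78 + 114.67 + 1393.82 + 103.50 + 1467.21 = 10566.98
Landed cost (A) = invoice 456704.11 + 10566.98 + duty 27858.39 = 495129.48
Supplier B (EXW):
CIF value = EXW price + inland to port + export clearance + origin terminal + freight + insurance = 496679.50 + 1386.46 + 88.57 + 560.92 + 7487.78 + 114.67 = 506317.90
Import duty = 506317.90 × 6% = 30379.07
Buyer bears (B): 1386.46 + 88.57 + 560.92 + 7487.78 + 114.67 + 1393.82 + 103.50 + 1467.21 = 12602.93
Landed cost (B) = invoice 496679.50 + 12602.93 + duty 30379.07 = 539661.50
Difference = |495129.48 − 539661.50| = 44532.02

Supplier A is cheaper by CHF 44532.02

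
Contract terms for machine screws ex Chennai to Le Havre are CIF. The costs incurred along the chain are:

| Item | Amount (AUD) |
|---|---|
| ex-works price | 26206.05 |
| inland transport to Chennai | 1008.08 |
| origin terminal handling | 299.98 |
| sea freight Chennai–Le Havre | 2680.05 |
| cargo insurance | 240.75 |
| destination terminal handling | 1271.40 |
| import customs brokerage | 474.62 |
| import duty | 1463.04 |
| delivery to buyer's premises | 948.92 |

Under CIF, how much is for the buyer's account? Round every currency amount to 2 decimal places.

Buyer's account: AUD 4157.98

CIF: the seller pays costs through ocean freight and marine insurance to the destination port.
Seller's account: goods 26206.05 + inland to port 1008.08 + origin terminal 299.98 + freight 2680.05 + insurance 240.75 = 30434.91
Buyer's account: destination terminal 1271.40 + brokerage 474.62 + duty 1463.04 + delivery 948.92 = 4157.98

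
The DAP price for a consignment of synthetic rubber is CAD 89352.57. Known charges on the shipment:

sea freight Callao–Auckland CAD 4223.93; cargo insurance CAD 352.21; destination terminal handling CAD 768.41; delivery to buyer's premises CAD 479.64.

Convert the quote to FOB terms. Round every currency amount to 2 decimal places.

From DAP to FOB, the seller no longer bears: freight, insurance, destination terminal, delivery.
FOB price = 89352.57 − 4223.93 − 352.21 − 768.41 − 479.64 = 83528.38

FOB price: CAD 83528.38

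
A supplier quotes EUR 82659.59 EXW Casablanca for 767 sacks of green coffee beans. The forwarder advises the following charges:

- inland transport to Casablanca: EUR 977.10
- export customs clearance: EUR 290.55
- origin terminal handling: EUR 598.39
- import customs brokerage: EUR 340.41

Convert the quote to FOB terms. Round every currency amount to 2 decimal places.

FOB price: EUR 84525.63

Not relevant to the conversion: brokerage — on the buyer under both terms; not part of either seller's price.
From EXW to FOB, the seller additionally bears: inland to port, export clearance, origin terminal.
FOB price = 82659.59 + 977.10 + 290.55 + 598.39 = 84525.63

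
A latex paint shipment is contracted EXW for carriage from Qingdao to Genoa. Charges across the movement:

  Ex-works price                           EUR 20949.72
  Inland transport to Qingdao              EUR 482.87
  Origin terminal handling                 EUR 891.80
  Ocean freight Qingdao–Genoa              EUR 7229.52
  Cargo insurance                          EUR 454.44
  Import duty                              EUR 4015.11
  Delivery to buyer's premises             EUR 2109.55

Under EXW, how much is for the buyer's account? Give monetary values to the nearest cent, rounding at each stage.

Buyer's account: EUR 15183.29

EXW: the seller makes goods available at their premises; the buyer bears all onward costs.
Seller's account: goods 20949.72 = 20949.72
Buyer's account: inland to port 482.87 + origin terminal 891.80 + freight 7229.52 + insurance 454.44 + duty 4015.11 + delivery 2109.55 = 15183.29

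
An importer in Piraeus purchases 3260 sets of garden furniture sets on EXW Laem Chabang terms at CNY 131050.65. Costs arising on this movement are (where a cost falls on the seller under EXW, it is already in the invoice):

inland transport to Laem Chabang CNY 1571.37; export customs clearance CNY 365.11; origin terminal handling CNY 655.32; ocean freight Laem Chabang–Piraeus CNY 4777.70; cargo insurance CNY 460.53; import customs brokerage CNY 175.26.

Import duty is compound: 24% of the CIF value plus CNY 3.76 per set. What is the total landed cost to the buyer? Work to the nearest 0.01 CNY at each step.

Total landed cost: CNY 184644.90

EXW: the seller makes goods available at their premises; the buyer bears all onward costs.
CIF value = EXW price + inland to port + export clearance + origin terminal + freight + insurance = 131050.65 + 1571.37 + 365.11 + 655.32 + 4777.70 + 460.53 = 138880.68
Ad valorem component: 138880.68 × 24% = 33331.36
Specific component: 3260 × 3.76 = 12257.60
Import duty = 33331.36 + 12257.60 = 45588.96
Buyer bears: inland to port 1571.37 + export clearance 365.11 + origin terminal 655.32 + freight 4777.70 + insurance 460.53 + brokerage 175.26 + duty 45588.96 = 53594.25
Landed cost = invoice 131050.65 + 53594.25 = 184644.90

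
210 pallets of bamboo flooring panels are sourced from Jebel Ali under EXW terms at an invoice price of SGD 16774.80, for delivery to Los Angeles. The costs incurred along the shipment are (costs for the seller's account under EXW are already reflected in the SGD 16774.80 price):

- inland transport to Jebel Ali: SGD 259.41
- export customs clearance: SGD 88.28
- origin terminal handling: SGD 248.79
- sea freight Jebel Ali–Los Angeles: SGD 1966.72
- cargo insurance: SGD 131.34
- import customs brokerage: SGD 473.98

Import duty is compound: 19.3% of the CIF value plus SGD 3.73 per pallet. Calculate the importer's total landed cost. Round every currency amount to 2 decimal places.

EXW: the seller makes goods available at their premises; the buyer bears all onward costs.
CIF value = EXW price + inland to port + export clearance + origin terminal + freight + insurance = 16774.80 + 259.41 + 88.28 + 248.79 + 1966.72 + 131.34 = 19469.34
Ad valorem component: 19469.34 × 19.3% = 3757.58
Specific component: 210 × 3.73 = 783.30
Import duty = 3757.58 + 783.30 = 4540.88
Buyer bears: inland to port 259.41 + export clearance 88.28 + origin terminal 248.79 + freight 1966.72 + insurance 131.34 + brokerage 473.98 + duty 4540.88 = 7709.40
Landed cost = invoice 16774.80 + 7709.40 = 24484.20

Total landed cost: SGD 24484.20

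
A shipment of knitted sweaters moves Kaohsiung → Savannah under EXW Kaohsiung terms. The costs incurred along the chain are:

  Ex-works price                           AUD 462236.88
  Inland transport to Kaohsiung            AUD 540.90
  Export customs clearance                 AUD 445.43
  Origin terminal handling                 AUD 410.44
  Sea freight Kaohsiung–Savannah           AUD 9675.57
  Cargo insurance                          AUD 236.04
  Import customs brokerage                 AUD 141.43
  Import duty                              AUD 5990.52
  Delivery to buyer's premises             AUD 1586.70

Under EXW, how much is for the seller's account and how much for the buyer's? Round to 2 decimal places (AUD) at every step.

EXW: the seller makes goods available at their premises; the buyer bears all onward costs.
Seller's account: goods 462236.88 = 462236.88
Buyer's account: inland to port 540.90 + export clearance 445.43 + origin terminal 410.44 + freight 9675.57 + insurance 236.04 + brokerage 141.43 + duty 5990.52 + delivery 1586.70 = 19027.03

Seller: AUD 462236.88; buyer: AUD 19027.03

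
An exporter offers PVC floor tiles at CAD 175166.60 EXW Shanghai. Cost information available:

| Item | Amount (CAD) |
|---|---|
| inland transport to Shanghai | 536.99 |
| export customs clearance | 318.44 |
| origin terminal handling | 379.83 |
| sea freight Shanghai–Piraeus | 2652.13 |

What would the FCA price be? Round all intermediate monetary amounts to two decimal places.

FCA price: CAD 176022.03

Not relevant to the conversion: origin terminal, freight — on the buyer under both terms; not part of either seller's price.
From EXW to FCA, the seller additionally bears: inland to port, export clearance.
FCA price = 175166.60 + 536.99 + 318.44 = 176022.03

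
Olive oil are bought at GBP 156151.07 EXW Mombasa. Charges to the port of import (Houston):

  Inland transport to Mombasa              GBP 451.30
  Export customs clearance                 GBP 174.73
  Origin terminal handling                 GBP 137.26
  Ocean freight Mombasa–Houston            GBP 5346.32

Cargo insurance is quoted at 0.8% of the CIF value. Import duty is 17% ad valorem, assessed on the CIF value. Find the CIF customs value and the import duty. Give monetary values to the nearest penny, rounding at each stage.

Let C be the CIF value. C = EXW price + pre-shipment costs + freight + 0.8% × C
C − 0.8% × C = 156151.07 + 451.30 + 174.73 + 137.26 + 5346.32
0.992 × C = 162260.68
C = 162260.68 / 0.992 = 163569.23
Insurance premium = 0.8% × 163569.23 = 1308.55
Import duty = 163569.23 × 17% = 27806.77

CIF value: GBP 163569.23; import duty: GBP 27806.77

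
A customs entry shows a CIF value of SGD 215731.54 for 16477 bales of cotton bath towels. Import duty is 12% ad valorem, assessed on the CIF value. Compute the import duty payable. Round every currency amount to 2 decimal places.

Import duty: SGD 25887.78

Import duty = 215731.54 × 12% = 25887.78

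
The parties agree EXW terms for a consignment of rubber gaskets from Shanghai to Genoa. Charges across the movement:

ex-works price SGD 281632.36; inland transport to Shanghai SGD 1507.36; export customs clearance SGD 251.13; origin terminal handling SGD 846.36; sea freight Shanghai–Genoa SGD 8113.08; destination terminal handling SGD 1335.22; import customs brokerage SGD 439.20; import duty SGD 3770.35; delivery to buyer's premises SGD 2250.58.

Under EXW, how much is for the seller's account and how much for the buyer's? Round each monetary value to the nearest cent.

EXW: the seller makes goods available at their premises; the buyer bears all onward costs.
Seller's account: goods 281632.36 = 281632.36
Buyer's account: inland to port 1507.36 + export clearance 251.13 + origin terminal 846.36 + freight 8113.08 + destination terminal 1335.22 + brokerage 439.20 + duty 3770.35 + delivery 2250.58 = 18513.28

Seller: SGD 281632.36; buyer: SGD 18513.28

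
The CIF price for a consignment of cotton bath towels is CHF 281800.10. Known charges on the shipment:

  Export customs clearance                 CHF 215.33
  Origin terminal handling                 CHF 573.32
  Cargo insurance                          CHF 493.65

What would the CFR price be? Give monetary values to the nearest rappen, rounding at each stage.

CFR price: CHF 281306.45

Not relevant to the conversion: export clearance, origin terminal — on the seller under both CIF and CFR; already in the CIF price and stays in the CFR price.
From CIF to CFR, the seller no longer bears: insurance.
CFR price = 281800.10 − 493.65 = 281306.45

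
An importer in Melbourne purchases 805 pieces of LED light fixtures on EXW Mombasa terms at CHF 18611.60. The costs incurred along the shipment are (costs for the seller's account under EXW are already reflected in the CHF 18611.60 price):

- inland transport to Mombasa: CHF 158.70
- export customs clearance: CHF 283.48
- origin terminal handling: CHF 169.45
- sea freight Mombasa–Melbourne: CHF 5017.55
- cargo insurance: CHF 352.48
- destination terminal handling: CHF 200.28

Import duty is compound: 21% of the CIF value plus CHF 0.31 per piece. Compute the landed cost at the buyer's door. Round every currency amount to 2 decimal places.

Total landed cost: CHF 30207.67

EXW: the seller makes goods available at their premises; the buyer bears all onward costs.
CIF value = EXW price + inland to port + export clearance + origin terminal + freight + insurance = 18611.60 + 158.70 + 283.48 + 169.45 + 5017.55 + 352.48 = 24593.26
Ad valorem component: 24593.26 × 21% = 5164.58
Specific component: 805 × 0.31 = 249.55
Import duty = 5164.58 + 249.55 = 5414.13
Buyer bears: inland to port 158.70 + export clearance 283.48 + origin terminal 169.45 + freight 5017.55 + insurance 352.48 + destination terminal 200.28 + duty 5414.13 = 11596.07
Landed cost = invoice 18611.60 + 11596.07 = 30207.67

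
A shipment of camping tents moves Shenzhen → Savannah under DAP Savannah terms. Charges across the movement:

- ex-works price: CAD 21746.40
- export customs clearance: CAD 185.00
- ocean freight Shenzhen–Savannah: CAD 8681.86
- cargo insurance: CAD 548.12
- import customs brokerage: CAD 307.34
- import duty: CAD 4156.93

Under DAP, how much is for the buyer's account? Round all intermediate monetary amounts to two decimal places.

DAP: the seller bears all costs to the named destination except import duty and clearance.
Seller's account: goods 21746.40 + export clearance 185.00 + freight 8681.86 + insurance 548.12 = 31161.38
Buyer's account: brokerage 307.34 + duty 4156.93 = 4464.27

Buyer's account: CAD 4464.27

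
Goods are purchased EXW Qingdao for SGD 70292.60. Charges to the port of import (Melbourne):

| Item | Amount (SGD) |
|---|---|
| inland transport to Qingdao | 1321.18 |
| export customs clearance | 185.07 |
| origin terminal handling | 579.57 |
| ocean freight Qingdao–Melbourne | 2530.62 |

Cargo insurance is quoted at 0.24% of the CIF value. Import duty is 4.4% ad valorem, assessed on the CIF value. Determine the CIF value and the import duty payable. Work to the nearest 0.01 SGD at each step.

Let C be the CIF value. C = EXW price + pre-shipment costs + freight + 0.24% × C
C − 0.24% × C = 70292.60 + 1321.18 + 185.07 + 579.57 + 2530.62
0.9976 × C = 74909.04
C = 74909.04 / 0.9976 = 75089.25
Insurance premium = 0.24% × 75089.25 = 180.21
Import duty = 75089.25 × 4.4% = 3303.93

CIF value: SGD 75089.25; import duty: SGD 3303.93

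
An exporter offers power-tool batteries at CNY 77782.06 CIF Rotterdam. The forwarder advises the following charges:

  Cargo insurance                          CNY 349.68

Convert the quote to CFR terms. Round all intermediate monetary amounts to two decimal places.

From CIF to CFR, the seller no longer bears: insurance.
CFR price = 77782.06 − 349.68 = 77432.38

CFR price: CNY 77432.38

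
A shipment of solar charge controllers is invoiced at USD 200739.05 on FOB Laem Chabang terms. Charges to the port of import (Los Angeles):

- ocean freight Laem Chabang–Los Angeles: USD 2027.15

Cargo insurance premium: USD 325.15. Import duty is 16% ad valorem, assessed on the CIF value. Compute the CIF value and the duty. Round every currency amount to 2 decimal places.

CIF value: USD 203091.35; import duty: USD 32494.62

CIF = FOB price + freight + insurance
CIF = 200739.05 + 2027.15 + 325.15 = 203091.35
Import duty = 203091.35 × 16% = 32494.62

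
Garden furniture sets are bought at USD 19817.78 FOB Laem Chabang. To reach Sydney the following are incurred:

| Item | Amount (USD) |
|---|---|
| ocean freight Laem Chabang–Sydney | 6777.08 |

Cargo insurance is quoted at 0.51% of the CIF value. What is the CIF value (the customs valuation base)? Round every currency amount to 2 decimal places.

Let C be the CIF value. C = FOB price + freight + 0.51% × C
C − 0.51% × C = 19817.78 + 6777.08
0.9949 × C = 26594.86
C = 26594.86 / 0.9949 = 26731.19
Insurance premium = 0.51% × 26731.19 = 136.33

CIF value: USD 26731.19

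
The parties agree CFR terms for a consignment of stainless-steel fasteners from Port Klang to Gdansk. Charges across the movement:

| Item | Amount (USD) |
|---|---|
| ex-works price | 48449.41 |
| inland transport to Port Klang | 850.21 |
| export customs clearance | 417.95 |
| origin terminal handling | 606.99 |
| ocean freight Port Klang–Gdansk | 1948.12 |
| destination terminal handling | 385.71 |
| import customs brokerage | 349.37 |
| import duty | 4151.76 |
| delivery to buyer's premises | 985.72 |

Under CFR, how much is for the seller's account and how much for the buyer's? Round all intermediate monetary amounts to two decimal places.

CFR: the seller pays costs through ocean freight to the destination port, but not insurance.
Seller's account: goods 48449.41 + inland to port 850.21 + export clearance 417.95 + origin terminal 606.99 + freight 1948.12 = 52272.68
Buyer's account: destination terminal 385.71 + brokerage 349.37 + duty 4151.76 + delivery 985.72 = 5872.56

Seller: USD 52272.68; buyer: USD 5872.56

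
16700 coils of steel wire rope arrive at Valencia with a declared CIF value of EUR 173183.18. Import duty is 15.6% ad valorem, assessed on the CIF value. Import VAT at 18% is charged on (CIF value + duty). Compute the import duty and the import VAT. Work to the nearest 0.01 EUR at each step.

Import duty: EUR 27016.58; import VAT: EUR 36035.96

Import duty = 173183.18 × 15.6% = 27016.58
VAT base = CIF + duty = 173183.18 + 27016.58 = 200199.76
Import VAT = 200199.76 × 18% = 36035.96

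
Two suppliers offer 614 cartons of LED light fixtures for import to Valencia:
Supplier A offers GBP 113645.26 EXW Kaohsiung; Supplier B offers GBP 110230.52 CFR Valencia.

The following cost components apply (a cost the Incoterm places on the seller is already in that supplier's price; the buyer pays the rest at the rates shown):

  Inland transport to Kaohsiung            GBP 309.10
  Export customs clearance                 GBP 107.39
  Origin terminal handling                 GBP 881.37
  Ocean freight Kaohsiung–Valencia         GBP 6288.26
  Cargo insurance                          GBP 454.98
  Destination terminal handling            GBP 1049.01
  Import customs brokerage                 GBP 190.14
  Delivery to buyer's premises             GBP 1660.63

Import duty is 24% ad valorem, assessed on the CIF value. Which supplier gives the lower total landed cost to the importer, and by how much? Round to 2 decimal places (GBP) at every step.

Supplier B is cheaper by GBP 13641.07

Supplier A (EXW):
CIF value = EXW price + inland to port + export clearance + origin terminal + freight + insurance = 113645.26 + 309.10 + 107.39 + 881.37 + 6288.26 + 454.98 = 121686.36
Import duty = 121686.36 × 24% = 29204.73
Buyer bears (A): 309.10 + 107.39 + 881.37 + 6288.26 + 454.98 + 1049.01 + 190.14 + 1660.63 = 10940.88
Landed cost (A) = invoice 113645.26 + 10940.88 + duty 29204.73 = 153790.87
Supplier B (CFR):
CIF value = CFR price + insurance = 110230.52 + 454.98 = 110685.50
Import duty = 110685.50 × 24% = 26564.52
Buyer bears (B): 454.98 + 1049.01 + 190.14 + 1660.63 = 3354.76
Landed cost (B) = invoice 110230.52 + 3354.76 + duty 26564.52 = 140149.80
Difference = |153790.87 − 140149.80| = 13641.07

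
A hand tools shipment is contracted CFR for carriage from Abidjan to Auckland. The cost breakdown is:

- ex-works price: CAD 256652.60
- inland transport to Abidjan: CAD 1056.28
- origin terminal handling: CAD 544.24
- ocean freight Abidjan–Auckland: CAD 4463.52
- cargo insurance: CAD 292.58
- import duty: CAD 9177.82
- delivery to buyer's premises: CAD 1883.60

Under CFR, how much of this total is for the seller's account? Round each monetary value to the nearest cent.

CFR: the seller pays costs through ocean freight to the destination port, but not insurance.
Seller's account: goods 256652.60 + inland to port 1056.28 + origin terminal 544.24 + freight 4463.52 = 262716.64
Buyer's account: insurance 292.58 + duty 9177.82 + delivery 1883.60 = 11354.00

Seller's account: CAD 262716.64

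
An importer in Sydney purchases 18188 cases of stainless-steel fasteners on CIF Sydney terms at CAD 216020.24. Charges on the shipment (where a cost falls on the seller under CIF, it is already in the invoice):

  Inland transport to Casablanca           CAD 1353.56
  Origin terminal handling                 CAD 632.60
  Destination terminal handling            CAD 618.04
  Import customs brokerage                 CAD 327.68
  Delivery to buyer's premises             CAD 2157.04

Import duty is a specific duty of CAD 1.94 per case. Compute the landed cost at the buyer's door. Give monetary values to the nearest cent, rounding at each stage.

Total landed cost: CAD 254407.72

CIF: the seller pays costs through ocean freight and marine insurance to the destination port.
Already in the invoice (seller's account under CIF): inland to port, origin terminal — exclude.
The CIF price already equals the CIF value: 216020.24
Import duty = 18188 × 1.94 = 35284.72
Buyer bears: destination terminal 618.04 + brokerage 327.68 + delivery 2157.04 + duty 35284.72 = 38387.48
Landed cost = invoice 216020.24 + 38387.48 = 254407.72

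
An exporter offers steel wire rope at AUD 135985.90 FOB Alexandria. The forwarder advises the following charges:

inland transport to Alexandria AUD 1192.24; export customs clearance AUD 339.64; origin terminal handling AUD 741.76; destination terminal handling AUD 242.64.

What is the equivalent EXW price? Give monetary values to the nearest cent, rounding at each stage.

Not relevant to the conversion: destination terminal — on the buyer under both terms; not part of either seller's price.
From FOB to EXW, the seller no longer bears: inland to port, export clearance, origin terminal.
EXW price = 135985.90 − 1192.24 − 339.64 − 741.76 = 133712.26

EXW price: AUD 133712.26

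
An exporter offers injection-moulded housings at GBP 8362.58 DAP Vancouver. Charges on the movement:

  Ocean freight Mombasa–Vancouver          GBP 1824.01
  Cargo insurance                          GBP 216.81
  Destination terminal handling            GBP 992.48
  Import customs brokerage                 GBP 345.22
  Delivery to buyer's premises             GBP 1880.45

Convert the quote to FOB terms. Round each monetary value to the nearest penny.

FOB price: GBP 3448.83

Not relevant to the conversion: brokerage — on the buyer under both terms; not part of either seller's price.
From DAP to FOB, the seller no longer bears: freight, insurance, destination terminal, delivery.
FOB price = 8362.58 − 1824.01 − 216.81 − 992.48 − 1880.45 = 3448.83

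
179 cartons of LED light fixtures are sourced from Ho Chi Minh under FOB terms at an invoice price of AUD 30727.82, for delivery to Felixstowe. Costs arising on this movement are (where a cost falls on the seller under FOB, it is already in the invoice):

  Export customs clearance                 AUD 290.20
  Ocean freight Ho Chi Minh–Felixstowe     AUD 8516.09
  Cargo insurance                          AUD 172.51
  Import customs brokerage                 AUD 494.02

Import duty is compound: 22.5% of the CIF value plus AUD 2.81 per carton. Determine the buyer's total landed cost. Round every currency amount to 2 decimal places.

Total landed cost: AUD 49282.12

FOB: the seller bears costs until goods are on board at the origin port; the buyer bears freight, insurance and all costs thereafter.
Already in the invoice (seller's account under FOB): export clearance — exclude.
CIF value = FOB price + freight + insurance = 30727.82 + 8516.09 + 172.51 = 39416.42
Ad valorem component: 39416.42 × 22.5% = 8868.69
Specific component: 179 × 2.81 = 502.99
Import duty = 8868.69 + 502.99 = 9371.68
Buyer bears: freight 8516.09 + insurance 172.51 + brokerage 494.02 + duty 9371.68 = 18554.30
Landed cost = invoice 30727.82 + 18554.30 = 49282.12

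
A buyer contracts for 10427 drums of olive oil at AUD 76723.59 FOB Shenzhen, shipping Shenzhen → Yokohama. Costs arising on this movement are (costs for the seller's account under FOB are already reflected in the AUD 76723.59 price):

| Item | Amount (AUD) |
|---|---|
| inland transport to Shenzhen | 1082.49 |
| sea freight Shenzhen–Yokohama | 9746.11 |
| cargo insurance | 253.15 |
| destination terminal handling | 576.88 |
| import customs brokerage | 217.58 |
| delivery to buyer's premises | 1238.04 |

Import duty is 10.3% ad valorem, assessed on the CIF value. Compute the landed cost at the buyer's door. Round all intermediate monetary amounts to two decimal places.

Total landed cost: AUD 97687.80

FOB: the seller bears costs until goods are on board at the origin port; the buyer bears freight, insurance and all costs thereafter.
Already in the invoice (seller's account under FOB): inland to port — exclude.
CIF value = FOB price + freight + insurance = 76723.59 + 9746.11 + 253.15 = 86722.85
Import duty = 86722.85 × 10.3% = 8932.45
Buyer bears: freight 9746.11 + insurance 253.15 + destination terminal 576.88 + brokerage 217.58 + delivery 1238.04 + duty 8932.45 = 20964.21
Landed cost = invoice 76723.59 + 20964.21 = 97687.80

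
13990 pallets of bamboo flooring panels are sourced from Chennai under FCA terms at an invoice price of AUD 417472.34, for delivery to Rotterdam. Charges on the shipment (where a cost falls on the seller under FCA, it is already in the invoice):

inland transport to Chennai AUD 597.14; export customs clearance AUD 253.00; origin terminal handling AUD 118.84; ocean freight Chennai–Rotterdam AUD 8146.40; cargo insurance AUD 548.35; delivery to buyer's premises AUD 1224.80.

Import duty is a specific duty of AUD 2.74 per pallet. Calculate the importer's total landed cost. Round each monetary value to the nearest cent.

Total landed cost: AUD 465843.33

FCA: the seller delivers export-cleared goods to the carrier; the buyer bears costs from that point.
Already in the invoice (seller's account under FCA): inland to port, export clearance — exclude.
CIF value = FCA price + origin terminal + freight + insurance = 417472.34 + 118.84 + 8146.40 + 548.35 = 426285.93
Import duty = 13990 × 2.74 = 38332.60
Buyer bears: origin terminal 118.84 + freight 8146.40 + insurance 548.35 + delivery 1224.80 + duty 38332.60 = 48370.99
Landed cost = invoice 417472.34 + 48370.99 = 465843.33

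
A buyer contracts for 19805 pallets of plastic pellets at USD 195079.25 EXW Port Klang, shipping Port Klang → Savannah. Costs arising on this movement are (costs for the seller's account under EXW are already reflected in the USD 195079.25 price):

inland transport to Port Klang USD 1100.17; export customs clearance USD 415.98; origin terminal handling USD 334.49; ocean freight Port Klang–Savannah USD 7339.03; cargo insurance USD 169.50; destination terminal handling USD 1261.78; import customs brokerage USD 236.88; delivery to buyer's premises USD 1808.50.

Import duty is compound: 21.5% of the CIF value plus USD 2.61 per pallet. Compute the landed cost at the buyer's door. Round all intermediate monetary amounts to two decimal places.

EXW: the seller makes goods available at their premises; the buyer bears all onward costs.
CIF value = EXW price + inland to port + export clearance + origin terminal + freight + insurance = 195079.25 + 1100.17 + 415.98 + 334.49 + 7339.03 + 169.50 = 204438.42
Ad valorem component: 204438.42 × 21.5% = 43954.26
Specific component: 19805 × 2.61 = 51691.05
Import duty = 43954.26 + 51691.05 = 95645.31
Buyer bears: inland to port 1100.17 + export clearance 415.98 + origin terminal 334.49 + freight 7339.03 + insurance 169.50 + destination terminal 1261.78 + brokerage 236.88 + delivery 1808.50 + duty 95645.31 = 108311.64
Landed cost = invoice 195079.25 + 108311.64 = 303390.89

Total landed cost: USD 303390.89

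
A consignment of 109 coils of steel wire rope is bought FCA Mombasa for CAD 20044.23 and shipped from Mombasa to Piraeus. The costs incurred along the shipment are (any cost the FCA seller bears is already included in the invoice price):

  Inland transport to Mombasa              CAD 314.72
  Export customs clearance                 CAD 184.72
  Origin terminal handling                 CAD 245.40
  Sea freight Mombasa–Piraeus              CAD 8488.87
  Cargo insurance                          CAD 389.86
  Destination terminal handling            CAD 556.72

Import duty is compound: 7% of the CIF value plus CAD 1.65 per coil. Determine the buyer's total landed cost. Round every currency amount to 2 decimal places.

FCA: the seller delivers export-cleared goods to the carrier; the buyer bears costs from that point.
Already in the invoice (seller's account under FCA): inland to port, export clearance — exclude.
CIF value = FCA price + origin terminal + freight + insurance = 20044.23 + 245.40 + 8488.87 + 389.86 = 29168.36
Ad valorem component: 29168.36 × 7% = 2041.79
Specific component: 109 × 1.65 = 179.85
Import duty = 2041.79 + 179.85 = 2221.64
Buyer bears: origin terminal 245.40 + freight 8488.87 + insurance 389.86 + destination terminal 556.72 + duty 2221.64 = 11902.49
Landed cost = invoice 20044.23 + 11902.49 = 31946.72

Total landed cost: CAD 31946.72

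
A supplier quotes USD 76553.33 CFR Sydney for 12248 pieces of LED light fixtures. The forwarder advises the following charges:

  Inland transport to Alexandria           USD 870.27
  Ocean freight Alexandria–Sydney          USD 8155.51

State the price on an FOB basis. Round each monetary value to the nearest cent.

FOB price: USD 68397.82

Not relevant to the conversion: inland to port — on the seller under both CFR and FOB; already in the CFR price and stays in the FOB price.
From CFR to FOB, the seller no longer bears: freight.
FOB price = 76553.33 − 8155.51 = 68397.82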